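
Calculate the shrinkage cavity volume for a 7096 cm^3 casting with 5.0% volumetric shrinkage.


Formula: V_shrink = V_casting * shrinkage_pct / 100
V_shrink = 7096 cm^3 * 5.0 / 100 = 354.8000 cm^3

354.8000 cm^3


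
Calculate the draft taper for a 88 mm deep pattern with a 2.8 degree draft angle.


Formula: taper = depth * tan(draft_angle)
tan(2.8 deg) = 0.0489082
taper = 88 mm * 0.0489082 = 4.3039 mm


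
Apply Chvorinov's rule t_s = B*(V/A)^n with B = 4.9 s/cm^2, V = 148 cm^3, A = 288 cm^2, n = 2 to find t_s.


Formula: t_s = B * (V/A)^n  (Chvorinov's rule, n=2)
Modulus M = V/A = 148/288 = 0.513889 cm
M^2 = 0.513889^2 = 0.264082 cm^2
t_s = 4.9 * 0.264082 = 1.2940 s

1.2940 s


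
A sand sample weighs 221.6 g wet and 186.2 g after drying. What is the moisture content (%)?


Formula: MC = (W_wet - W_dry) / W_wet * 100
Water mass = 221.6 - 186.2 = 35.4 g
MC = 35.4 / 221.6 * 100 = 15.9747%

Final answer: 15.9747%


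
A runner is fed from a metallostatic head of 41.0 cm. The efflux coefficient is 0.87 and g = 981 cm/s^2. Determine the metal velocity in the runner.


Formula: v = Cd * sqrt(2 * g * h)  (Torricelli with discharge coefficient)
2*g*h = 2 * 981 * 41.0 = 80442.0 cm^2/s^2
sqrt(80442.0) = 283.62299 cm/s
v = 0.87 * 283.62299 = 246.7520 cm/s

Final answer: 246.7520 cm/s


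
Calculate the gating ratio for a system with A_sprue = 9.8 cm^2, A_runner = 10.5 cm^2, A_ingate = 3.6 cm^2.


Sprue:Runner:Ingate = 1 : 10.5/9.8 : 3.6/9.8 = 1:1.07:0.37

1:1.07:0.37


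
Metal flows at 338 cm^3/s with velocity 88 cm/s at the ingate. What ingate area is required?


Formula: A_ingate = Q / v  (continuity equation)
A = 338 cm^3/s / 88 cm/s = 3.8409 cm^2


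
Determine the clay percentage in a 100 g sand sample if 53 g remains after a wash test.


Formula: Clay% = (W_total - W_washed) / W_total * 100
Clay mass = 100 - 53 = 47 g
Clay% = 47 / 100 * 100 = 47.0000%

Answer: 47.0000%


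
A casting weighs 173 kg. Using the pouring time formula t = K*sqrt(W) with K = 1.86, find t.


Formula: t = K * sqrt(W)
sqrt(W) = sqrt(173) = 13.15295
t = 1.86 * 13.15295 = 24.4645 s


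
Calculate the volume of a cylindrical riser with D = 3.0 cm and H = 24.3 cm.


Formula: V = pi * (D/2)^2 * H  (cylinder volume)
Radius = D/2 = 3.0/2 = 1.5 cm
V = pi * 1.5^2 * 24.3 = 171.7666 cm^3

171.7666 cm^3


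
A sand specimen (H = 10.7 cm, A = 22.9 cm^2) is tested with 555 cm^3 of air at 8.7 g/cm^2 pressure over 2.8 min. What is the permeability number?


Formula: Permeability Number P = (V * H) / (p * A * t)
Numerator: V * H = 555 * 10.7 = 5938.5
Denominator: p * A * t = 8.7 * 22.9 * 2.8 = 557.844
P = 5938.5 / 557.844 = 10.6454

Answer: 10.6454


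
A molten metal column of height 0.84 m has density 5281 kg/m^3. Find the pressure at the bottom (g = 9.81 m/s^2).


Formula: P = rho * g * h
rho * g = 5281 * 9.81 = 51806.61 N/m^3
P = 51806.61 * 0.84 = 43517.5524 Pa

Answer: 43517.5524 Pa


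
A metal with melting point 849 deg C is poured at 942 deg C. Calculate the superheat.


Formula: Superheat = T_pour - T_melt
Superheat = 942 - 849 = 93 deg C

Final answer: 93 deg C


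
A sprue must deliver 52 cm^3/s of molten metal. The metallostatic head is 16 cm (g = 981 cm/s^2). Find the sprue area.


Formula: v = sqrt(2*g*h), A = Q/v
Velocity: v = sqrt(2 * 981 * 16) = sqrt(31392) = 177.1779 cm/s
Sprue area: A = Q / v = 52 / 177.1779 = 0.2935 cm^2


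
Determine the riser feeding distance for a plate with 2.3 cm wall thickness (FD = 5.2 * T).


Formula: FD = 5.2 * T  (riser feeding-distance rule)
FD = 5.2 * 2.3 cm = 11.9600 cm

11.9600 cm


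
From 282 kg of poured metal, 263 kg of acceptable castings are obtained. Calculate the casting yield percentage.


Formula: Casting Yield = (W_good / W_total) * 100
Yield = (263 kg / 282 kg) * 100 = 93.2624%

Answer: 93.2624%


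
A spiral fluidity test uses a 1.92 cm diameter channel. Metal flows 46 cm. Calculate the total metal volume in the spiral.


Formula: V = pi * (d/2)^2 * L  (cylinder volume)
Radius = 1.92/2 = 0.96 cm
V = pi * 0.96^2 * 46 = 133.1834 cm^3


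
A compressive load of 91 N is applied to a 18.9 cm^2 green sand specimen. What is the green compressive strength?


Formula: Compressive Strength = Force / Area
Strength = 91 N / 18.9 cm^2 = 4.8148 N/cm^2

Answer: 4.8148 N/cm^2


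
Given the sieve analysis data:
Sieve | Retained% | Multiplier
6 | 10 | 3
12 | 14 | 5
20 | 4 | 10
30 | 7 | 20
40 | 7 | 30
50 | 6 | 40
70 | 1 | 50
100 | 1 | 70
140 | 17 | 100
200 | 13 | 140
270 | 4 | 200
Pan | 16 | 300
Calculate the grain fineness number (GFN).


Formula: GFN = sum(pct * multiplier) / sum(pct)
sum(pct * multiplier) = 9970
sum(pct) = 100
GFN = 9970 / 100 = 99.70

Final answer: 99.70


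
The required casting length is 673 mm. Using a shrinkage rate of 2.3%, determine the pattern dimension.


Formula: L_pattern = L_casting * (1 + shrinkage_rate/100)
Shrinkage factor = 1 + 2.3/100 = 1.023
L_pattern = 673 mm * 1.023 = 688.4790 mm

688.4790 mm


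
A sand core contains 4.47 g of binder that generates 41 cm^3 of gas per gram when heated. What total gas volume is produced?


Formula: V_gas = W_binder * gas_evolution_rate
V = 4.47 g * 41 cm^3/g = 183.2700 cm^3

Final answer: 183.2700 cm^3


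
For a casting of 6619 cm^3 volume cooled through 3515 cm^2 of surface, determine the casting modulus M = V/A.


Formula: Casting Modulus M = V / A
M = 6619 cm^3 / 3515 cm^2 = 1.8831 cm

Final answer: 1.8831 cm


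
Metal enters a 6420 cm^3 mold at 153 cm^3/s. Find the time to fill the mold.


Formula: t_fill = V_mold / Q_flow
t = 6420 cm^3 / 153 cm^3/s = 41.9608 s

Final answer: 41.9608 s


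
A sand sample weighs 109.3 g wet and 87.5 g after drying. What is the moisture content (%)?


Formula: MC = (W_wet - W_dry) / W_wet * 100
Water mass = 109.3 - 87.5 = 21.8 g
MC = 21.8 / 109.3 * 100 = 19.9451%


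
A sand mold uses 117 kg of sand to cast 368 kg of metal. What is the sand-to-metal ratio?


Formula: Sand-to-Metal Ratio = W_sand / W_metal
Ratio = 117 kg / 368 kg = 0.3179

Answer: 0.3179


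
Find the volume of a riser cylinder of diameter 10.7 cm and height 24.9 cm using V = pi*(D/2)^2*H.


Formula: V = pi * (D/2)^2 * H  (cylinder volume)
Radius = D/2 = 10.7/2 = 5.35 cm
V = pi * 5.35^2 * 24.9 = 2239.0139 cm^3

Answer: 2239.0139 cm^3


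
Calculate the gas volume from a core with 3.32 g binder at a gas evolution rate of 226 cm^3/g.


Formula: V_gas = W_binder * gas_evolution_rate
V = 3.32 g * 226 cm^3/g = 750.3200 cm^3


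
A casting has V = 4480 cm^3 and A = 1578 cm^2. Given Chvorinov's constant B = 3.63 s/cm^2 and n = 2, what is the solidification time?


Formula: t_s = B * (V/A)^n  (Chvorinov's rule, n=2)
Modulus M = V/A = 4480/1578 = 2.839037 cm
M^2 = 2.839037^2 = 8.060131 cm^2
t_s = 3.63 * 8.060131 = 29.2583 s

Answer: 29.2583 s


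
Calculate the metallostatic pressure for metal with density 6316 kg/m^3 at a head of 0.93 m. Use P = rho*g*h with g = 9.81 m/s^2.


Formula: P = rho * g * h
rho * g = 6316 * 9.81 = 61959.96 N/m^3
P = 61959.96 * 0.93 = 57622.7628 Pa


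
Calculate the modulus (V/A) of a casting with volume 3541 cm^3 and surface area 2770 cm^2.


Formula: Casting Modulus M = V / A
M = 3541 cm^3 / 2770 cm^2 = 1.2783 cm


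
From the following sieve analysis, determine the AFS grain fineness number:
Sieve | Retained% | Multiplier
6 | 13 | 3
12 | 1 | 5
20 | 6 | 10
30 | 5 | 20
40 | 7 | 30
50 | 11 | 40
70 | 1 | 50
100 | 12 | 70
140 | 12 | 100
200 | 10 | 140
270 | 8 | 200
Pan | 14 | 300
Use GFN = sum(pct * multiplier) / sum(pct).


Formula: GFN = sum(pct * multiplier) / sum(pct)
sum(pct * multiplier) = 10144
sum(pct) = 100
GFN = 10144 / 100 = 101.44

101.44


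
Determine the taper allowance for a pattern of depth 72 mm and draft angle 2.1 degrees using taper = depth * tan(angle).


Formula: taper = depth * tan(draft_angle)
tan(2.1 deg) = 0.0366683
taper = 72 mm * 0.0366683 = 2.6401 mm

Answer: 2.6401 mm


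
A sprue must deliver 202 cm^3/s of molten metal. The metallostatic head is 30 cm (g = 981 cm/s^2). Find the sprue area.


Formula: v = sqrt(2*g*h), A = Q/v
Velocity: v = sqrt(2 * 981 * 30) = sqrt(58860) = 242.6108 cm/s
Sprue area: A = Q / v = 202 / 242.6108 = 0.8326 cm^2

Final answer: 0.8326 cm^2


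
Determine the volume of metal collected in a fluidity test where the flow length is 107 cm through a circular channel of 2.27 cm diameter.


Formula: V = pi * (d/2)^2 * L  (cylinder volume)
Radius = 2.27/2 = 1.135 cm
V = pi * 1.135^2 * 107 = 433.0374 cm^3

Final answer: 433.0374 cm^3


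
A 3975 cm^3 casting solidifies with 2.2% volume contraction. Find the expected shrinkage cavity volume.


Formula: V_shrink = V_casting * shrinkage_pct / 100
V_shrink = 3975 cm^3 * 2.2 / 100 = 87.4500 cm^3


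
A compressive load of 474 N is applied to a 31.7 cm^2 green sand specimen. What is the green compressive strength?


Formula: Compressive Strength = Force / Area
Strength = 474 N / 31.7 cm^2 = 14.9527 N/cm^2

Answer: 14.9527 N/cm^2


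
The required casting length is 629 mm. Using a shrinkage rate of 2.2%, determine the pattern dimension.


Formula: L_pattern = L_casting * (1 + shrinkage_rate/100)
Shrinkage factor = 1 + 2.2/100 = 1.022
L_pattern = 629 mm * 1.022 = 642.8380 mm

Answer: 642.8380 mm


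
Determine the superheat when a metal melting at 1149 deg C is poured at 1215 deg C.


Formula: Superheat = T_pour - T_melt
Superheat = 1215 - 1149 = 66 deg C

66 deg C


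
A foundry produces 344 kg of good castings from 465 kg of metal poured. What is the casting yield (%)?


Formula: Casting Yield = (W_good / W_total) * 100
Yield = (344 kg / 465 kg) * 100 = 73.9785%


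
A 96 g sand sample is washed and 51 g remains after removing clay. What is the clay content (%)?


Formula: Clay% = (W_total - W_washed) / W_total * 100
Clay mass = 96 - 51 = 45 g
Clay% = 45 / 96 * 100 = 46.8750%


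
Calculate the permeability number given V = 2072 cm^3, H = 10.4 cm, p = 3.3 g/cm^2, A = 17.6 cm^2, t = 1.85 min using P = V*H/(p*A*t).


Formula: Permeability Number P = (V * H) / (p * A * t)
Numerator: V * H = 2072 * 10.4 = 21548.8
Denominator: p * A * t = 3.3 * 17.6 * 1.85 = 107.448
P = 21548.8 / 107.448 = 200.5510

200.5510


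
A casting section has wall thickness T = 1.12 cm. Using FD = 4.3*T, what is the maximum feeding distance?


Formula: FD = 4.3 * T  (riser feeding-distance rule)
FD = 4.3 * 1.12 cm = 4.8160 cm


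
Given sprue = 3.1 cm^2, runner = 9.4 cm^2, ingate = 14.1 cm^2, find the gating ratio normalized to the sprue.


Sprue:Runner:Ingate = 1 : 9.4/3.1 : 14.1/3.1 = 1:3.03:4.55

Answer: 1:3.03:4.55


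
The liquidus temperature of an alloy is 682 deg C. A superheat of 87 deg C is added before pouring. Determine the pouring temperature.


Formula: T_pour = T_melt + Superheat
T_pour = 682 + 87 = 769 deg C


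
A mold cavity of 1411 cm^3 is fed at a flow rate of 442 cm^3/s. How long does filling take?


Formula: t_fill = V_mold / Q_flow
t = 1411 cm^3 / 442 cm^3/s = 3.1923 s


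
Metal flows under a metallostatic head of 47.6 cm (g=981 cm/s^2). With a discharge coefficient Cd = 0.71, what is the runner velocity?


Formula: v = Cd * sqrt(2 * g * h)  (Torricelli with discharge coefficient)
2*g*h = 2 * 981 * 47.6 = 93391.2 cm^2/s^2
sqrt(93391.2) = 305.59974 cm/s
v = 0.71 * 305.59974 = 216.9758 cm/s

216.9758 cm/s


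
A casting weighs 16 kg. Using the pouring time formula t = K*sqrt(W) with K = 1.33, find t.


Formula: t = K * sqrt(W)
sqrt(W) = sqrt(16) = 4.00000
t = 1.33 * 4.00000 = 5.3200 s

5.3200 s


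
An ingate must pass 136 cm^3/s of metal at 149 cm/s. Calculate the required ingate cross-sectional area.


Formula: A_ingate = Q / v  (continuity equation)
A = 136 cm^3/s / 149 cm/s = 0.9128 cm^2

Final answer: 0.9128 cm^2


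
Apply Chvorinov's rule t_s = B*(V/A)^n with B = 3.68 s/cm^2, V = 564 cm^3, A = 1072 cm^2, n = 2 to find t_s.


Formula: t_s = B * (V/A)^n  (Chvorinov's rule, n=2)
Modulus M = V/A = 564/1072 = 0.526119 cm
M^2 = 0.526119^2 = 0.276801 cm^2
t_s = 3.68 * 0.276801 = 1.0186 s

Final answer: 1.0186 s


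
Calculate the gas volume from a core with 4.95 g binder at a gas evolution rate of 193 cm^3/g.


Formula: V_gas = W_binder * gas_evolution_rate
V = 4.95 g * 193 cm^3/g = 955.3500 cm^3

Final answer: 955.3500 cm^3


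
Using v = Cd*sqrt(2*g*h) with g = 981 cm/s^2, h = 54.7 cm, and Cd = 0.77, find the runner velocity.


Formula: v = Cd * sqrt(2 * g * h)  (Torricelli with discharge coefficient)
2*g*h = 2 * 981 * 54.7 = 107321.4 cm^2/s^2
sqrt(107321.4) = 327.59945 cm/s
v = 0.77 * 327.59945 = 252.2516 cm/s


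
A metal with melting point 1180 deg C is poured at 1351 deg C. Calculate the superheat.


Formula: Superheat = T_pour - T_melt
Superheat = 1351 - 1180 = 171 deg C

171 deg C


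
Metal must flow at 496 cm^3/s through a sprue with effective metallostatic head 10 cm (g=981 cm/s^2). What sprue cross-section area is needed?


Formula: v = sqrt(2*g*h), A = Q/v
Velocity: v = sqrt(2 * 981 * 10) = sqrt(19620) = 140.0714 cm/s
Sprue area: A = Q / v = 496 / 140.0714 = 3.5411 cm^2

Final answer: 3.5411 cm^2


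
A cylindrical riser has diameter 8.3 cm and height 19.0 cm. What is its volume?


Formula: V = pi * (D/2)^2 * H  (cylinder volume)
Radius = D/2 = 8.3/2 = 4.15 cm
V = pi * 4.15^2 * 19.0 = 1028.0155 cm^3

Final answer: 1028.0155 cm^3


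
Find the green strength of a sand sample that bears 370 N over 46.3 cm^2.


Formula: Compressive Strength = Force / Area
Strength = 370 N / 46.3 cm^2 = 7.9914 N/cm^2

7.9914 N/cm^2


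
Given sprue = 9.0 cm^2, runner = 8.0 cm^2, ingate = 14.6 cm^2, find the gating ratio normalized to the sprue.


Sprue:Runner:Ingate = 1 : 8.0/9.0 : 14.6/9.0 = 1:0.89:1.62

Final answer: 1:0.89:1.62


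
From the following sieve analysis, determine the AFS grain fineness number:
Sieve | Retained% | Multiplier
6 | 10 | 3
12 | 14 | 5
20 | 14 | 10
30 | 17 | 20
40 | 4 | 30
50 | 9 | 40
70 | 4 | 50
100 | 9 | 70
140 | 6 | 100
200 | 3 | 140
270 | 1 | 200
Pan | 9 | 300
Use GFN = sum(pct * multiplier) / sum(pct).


Formula: GFN = sum(pct * multiplier) / sum(pct)
sum(pct * multiplier) = 5810
sum(pct) = 100
GFN = 5810 / 100 = 58.10

Answer: 58.10


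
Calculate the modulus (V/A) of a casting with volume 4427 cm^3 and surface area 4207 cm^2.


Formula: Casting Modulus M = V / A
M = 4427 cm^3 / 4207 cm^2 = 1.0523 cm

1.0523 cm


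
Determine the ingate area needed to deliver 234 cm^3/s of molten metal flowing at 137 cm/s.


Formula: A_ingate = Q / v  (continuity equation)
A = 234 cm^3/s / 137 cm/s = 1.7080 cm^2

1.7080 cm^2


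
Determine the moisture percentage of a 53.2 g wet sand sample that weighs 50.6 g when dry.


Formula: MC = (W_wet - W_dry) / W_wet * 100
Water mass = 53.2 - 50.6 = 2.6 g
MC = 2.6 / 53.2 * 100 = 4.8872%

4.8872%


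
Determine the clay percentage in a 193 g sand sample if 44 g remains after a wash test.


Formula: Clay% = (W_total - W_washed) / W_total * 100
Clay mass = 193 - 44 = 149 g
Clay% = 149 / 193 * 100 = 77.2021%

Answer: 77.2021%


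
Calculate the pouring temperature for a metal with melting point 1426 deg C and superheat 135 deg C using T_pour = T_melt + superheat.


Formula: T_pour = T_melt + Superheat
T_pour = 1426 + 135 = 1561 deg C

Answer: 1561 deg C


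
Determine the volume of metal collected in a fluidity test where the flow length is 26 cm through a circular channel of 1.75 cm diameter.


Formula: V = pi * (d/2)^2 * L  (cylinder volume)
Radius = 1.75/2 = 0.875 cm
V = pi * 0.875^2 * 26 = 62.5373 cm^3

Answer: 62.5373 cm^3


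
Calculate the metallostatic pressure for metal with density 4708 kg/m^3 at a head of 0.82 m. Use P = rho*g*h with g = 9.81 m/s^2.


Formula: P = rho * g * h
rho * g = 4708 * 9.81 = 46185.48 N/m^3
P = 46185.48 * 0.82 = 37872.0936 Pa

Answer: 37872.0936 Pa


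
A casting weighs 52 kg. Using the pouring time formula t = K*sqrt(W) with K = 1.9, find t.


Formula: t = K * sqrt(W)
sqrt(W) = sqrt(52) = 7.21110
t = 1.9 * 7.21110 = 13.7011 s


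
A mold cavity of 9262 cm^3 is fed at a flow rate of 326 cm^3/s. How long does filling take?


Formula: t_fill = V_mold / Q_flow
t = 9262 cm^3 / 326 cm^3/s = 28.4110 s

Final answer: 28.4110 s


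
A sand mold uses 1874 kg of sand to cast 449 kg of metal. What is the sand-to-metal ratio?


Formula: Sand-to-Metal Ratio = W_sand / W_metal
Ratio = 1874 kg / 449 kg = 4.1737

Final answer: 4.1737


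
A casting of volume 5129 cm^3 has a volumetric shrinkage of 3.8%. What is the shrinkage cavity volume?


Formula: V_shrink = V_casting * shrinkage_pct / 100
V_shrink = 5129 cm^3 * 3.8 / 100 = 194.9020 cm^3


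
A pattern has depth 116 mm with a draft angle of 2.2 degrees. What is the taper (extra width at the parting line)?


Formula: taper = depth * tan(draft_angle)
tan(2.2 deg) = 0.0384161
taper = 116 mm * 0.0384161 = 4.4563 mm

Final answer: 4.4563 mm


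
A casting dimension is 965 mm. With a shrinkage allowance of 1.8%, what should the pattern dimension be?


Formula: L_pattern = L_casting * (1 + shrinkage_rate/100)
Shrinkage factor = 1 + 1.8/100 = 1.018
L_pattern = 965 mm * 1.018 = 982.3700 mm

982.3700 mm


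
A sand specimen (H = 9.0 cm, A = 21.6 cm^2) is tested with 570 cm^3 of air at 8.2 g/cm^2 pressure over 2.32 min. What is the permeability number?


Formula: Permeability Number P = (V * H) / (p * A * t)
Numerator: V * H = 570 * 9.0 = 5130.0
Denominator: p * A * t = 8.2 * 21.6 * 2.32 = 410.9184
P = 5130.0 / 410.9184 = 12.4842

Answer: 12.4842


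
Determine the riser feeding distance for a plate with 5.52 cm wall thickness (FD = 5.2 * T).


Formula: FD = 5.2 * T  (riser feeding-distance rule)
FD = 5.2 * 5.52 cm = 28.7040 cm

Answer: 28.7040 cm


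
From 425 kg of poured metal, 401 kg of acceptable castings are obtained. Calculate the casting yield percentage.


Formula: Casting Yield = (W_good / W_total) * 100
Yield = (401 kg / 425 kg) * 100 = 94.3529%

94.3529%


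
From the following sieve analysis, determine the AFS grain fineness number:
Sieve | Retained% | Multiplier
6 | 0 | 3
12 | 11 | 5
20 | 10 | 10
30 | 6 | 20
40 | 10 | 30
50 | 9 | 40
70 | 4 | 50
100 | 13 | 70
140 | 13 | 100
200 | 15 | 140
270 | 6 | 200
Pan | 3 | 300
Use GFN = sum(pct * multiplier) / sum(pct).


Formula: GFN = sum(pct * multiplier) / sum(pct)
sum(pct * multiplier) = 7545
sum(pct) = 100
GFN = 7545 / 100 = 75.45

Answer: 75.45


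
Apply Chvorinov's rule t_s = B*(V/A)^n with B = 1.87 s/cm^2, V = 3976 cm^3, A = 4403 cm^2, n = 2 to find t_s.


Formula: t_s = B * (V/A)^n  (Chvorinov's rule, n=2)
Modulus M = V/A = 3976/4403 = 0.903021 cm
M^2 = 0.903021^2 = 0.815447 cm^2
t_s = 1.87 * 0.815447 = 1.5249 s

Answer: 1.5249 s


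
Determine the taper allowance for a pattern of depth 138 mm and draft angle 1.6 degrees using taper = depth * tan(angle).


Formula: taper = depth * tan(draft_angle)
tan(1.6 deg) = 0.0279325
taper = 138 mm * 0.0279325 = 3.8547 mm

3.8547 mm


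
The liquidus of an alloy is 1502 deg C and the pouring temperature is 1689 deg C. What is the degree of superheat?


Formula: Superheat = T_pour - T_melt
Superheat = 1689 - 1502 = 187 deg C


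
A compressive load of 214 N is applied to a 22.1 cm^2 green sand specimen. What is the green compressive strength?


Formula: Compressive Strength = Force / Area
Strength = 214 N / 22.1 cm^2 = 9.6833 N/cm^2

Final answer: 9.6833 N/cm^2


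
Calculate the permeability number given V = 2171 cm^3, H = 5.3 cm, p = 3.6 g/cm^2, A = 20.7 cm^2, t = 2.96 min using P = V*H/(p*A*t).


Formula: Permeability Number P = (V * H) / (p * A * t)
Numerator: V * H = 2171 * 5.3 = 11506.3
Denominator: p * A * t = 3.6 * 20.7 * 2.96 = 220.5792
P = 11506.3 / 220.5792 = 52.1640


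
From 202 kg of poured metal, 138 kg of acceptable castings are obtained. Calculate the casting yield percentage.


Formula: Casting Yield = (W_good / W_total) * 100
Yield = (138 kg / 202 kg) * 100 = 68.3168%

Final answer: 68.3168%


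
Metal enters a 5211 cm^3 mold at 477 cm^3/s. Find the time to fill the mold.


Formula: t_fill = V_mold / Q_flow
t = 5211 cm^3 / 477 cm^3/s = 10.9245 s


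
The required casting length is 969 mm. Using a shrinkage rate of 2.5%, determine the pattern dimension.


Formula: L_pattern = L_casting * (1 + shrinkage_rate/100)
Shrinkage factor = 1 + 2.5/100 = 1.025
L_pattern = 969 mm * 1.025 = 993.2250 mm

993.2250 mm


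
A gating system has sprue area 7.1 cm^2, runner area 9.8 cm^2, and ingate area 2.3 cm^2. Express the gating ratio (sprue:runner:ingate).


Sprue:Runner:Ingate = 1 : 9.8/7.1 : 2.3/7.1 = 1:1.38:0.32

1:1.38:0.32


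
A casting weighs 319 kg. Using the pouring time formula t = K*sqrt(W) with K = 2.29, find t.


Formula: t = K * sqrt(W)
sqrt(W) = sqrt(319) = 17.86057
t = 2.29 * 17.86057 = 40.9007 s

40.9007 s


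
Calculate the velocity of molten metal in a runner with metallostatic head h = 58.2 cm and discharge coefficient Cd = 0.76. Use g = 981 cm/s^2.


Formula: v = Cd * sqrt(2 * g * h)  (Torricelli with discharge coefficient)
2*g*h = 2 * 981 * 58.2 = 114188.4 cm^2/s^2
sqrt(114188.4) = 337.91774 cm/s
v = 0.76 * 337.91774 = 256.8175 cm/s


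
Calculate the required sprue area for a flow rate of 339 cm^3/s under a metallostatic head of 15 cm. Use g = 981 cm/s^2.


Formula: v = sqrt(2*g*h), A = Q/v
Velocity: v = sqrt(2 * 981 * 15) = sqrt(29430) = 171.5517 cm/s
Sprue area: A = Q / v = 339 / 171.5517 = 1.9761 cm^2

1.9761 cm^2


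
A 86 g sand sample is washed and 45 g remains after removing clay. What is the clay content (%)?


Formula: Clay% = (W_total - W_washed) / W_total * 100
Clay mass = 86 - 45 = 41 g
Clay% = 41 / 86 * 100 = 47.6744%


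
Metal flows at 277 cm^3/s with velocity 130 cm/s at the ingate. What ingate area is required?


Formula: A_ingate = Q / v  (continuity equation)
A = 277 cm^3/s / 130 cm/s = 2.1308 cm^2

Answer: 2.1308 cm^2


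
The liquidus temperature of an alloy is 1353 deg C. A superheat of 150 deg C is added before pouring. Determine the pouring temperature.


Formula: T_pour = T_melt + Superheat
T_pour = 1353 + 150 = 1503 deg C


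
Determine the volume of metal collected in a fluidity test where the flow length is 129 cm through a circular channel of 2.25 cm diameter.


Formula: V = pi * (d/2)^2 * L  (cylinder volume)
Radius = 2.25/2 = 1.125 cm
V = pi * 1.125^2 * 129 = 512.9141 cm^3

Answer: 512.9141 cm^3


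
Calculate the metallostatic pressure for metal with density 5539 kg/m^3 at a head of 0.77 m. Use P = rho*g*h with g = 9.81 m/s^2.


Formula: P = rho * g * h
rho * g = 5539 * 9.81 = 54337.59 N/m^3
P = 54337.59 * 0.77 = 41839.9443 Pa

41839.9443 Pa


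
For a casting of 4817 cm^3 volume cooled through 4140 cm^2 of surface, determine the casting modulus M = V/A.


Formula: Casting Modulus M = V / A
M = 4817 cm^3 / 4140 cm^2 = 1.1635 cm

Final answer: 1.1635 cm


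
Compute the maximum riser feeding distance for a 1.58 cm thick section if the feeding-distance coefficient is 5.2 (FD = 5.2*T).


Formula: FD = 5.2 * T  (riser feeding-distance rule)
FD = 5.2 * 1.58 cm = 8.2160 cm


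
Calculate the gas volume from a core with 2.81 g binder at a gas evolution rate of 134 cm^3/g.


Formula: V_gas = W_binder * gas_evolution_rate
V = 2.81 g * 134 cm^3/g = 376.5400 cm^3

Final answer: 376.5400 cm^3


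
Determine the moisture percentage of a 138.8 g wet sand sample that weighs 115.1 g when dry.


Formula: MC = (W_wet - W_dry) / W_wet * 100
Water mass = 138.8 - 115.1 = 23.7 g
MC = 23.7 / 138.8 * 100 = 17.0749%

17.0749%


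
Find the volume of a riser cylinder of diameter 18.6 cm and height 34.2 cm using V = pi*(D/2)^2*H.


Formula: V = pi * (D/2)^2 * H  (cylinder volume)
Radius = D/2 = 18.6/2 = 9.3 cm
V = pi * 9.3^2 * 34.2 = 9292.6991 cm^3

Final answer: 9292.6991 cm^3


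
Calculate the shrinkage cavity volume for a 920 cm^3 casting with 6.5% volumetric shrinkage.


Formula: V_shrink = V_casting * shrinkage_pct / 100
V_shrink = 920 cm^3 * 6.5 / 100 = 59.8000 cm^3


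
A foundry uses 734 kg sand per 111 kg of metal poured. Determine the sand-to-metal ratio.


Formula: Sand-to-Metal Ratio = W_sand / W_metal
Ratio = 734 kg / 111 kg = 6.6126


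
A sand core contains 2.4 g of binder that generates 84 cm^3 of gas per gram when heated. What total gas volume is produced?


Formula: V_gas = W_binder * gas_evolution_rate
V = 2.4 g * 84 cm^3/g = 201.6000 cm^3

201.6000 cm^3


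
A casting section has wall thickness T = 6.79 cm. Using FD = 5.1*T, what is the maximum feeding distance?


Formula: FD = 5.1 * T  (riser feeding-distance rule)
FD = 5.1 * 6.79 cm = 34.6290 cm

Final answer: 34.6290 cm


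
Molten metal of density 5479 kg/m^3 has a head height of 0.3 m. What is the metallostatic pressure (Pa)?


Formula: P = rho * g * h
rho * g = 5479 * 9.81 = 53748.99 N/m^3
P = 53748.99 * 0.3 = 16124.6970 Pa

Answer: 16124.6970 Pa


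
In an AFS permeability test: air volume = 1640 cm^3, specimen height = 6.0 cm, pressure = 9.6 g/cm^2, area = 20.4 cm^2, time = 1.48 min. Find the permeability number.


Formula: Permeability Number P = (V * H) / (p * A * t)
Numerator: V * H = 1640 * 6.0 = 9840.0
Denominator: p * A * t = 9.6 * 20.4 * 1.48 = 289.8432
P = 9840.0 / 289.8432 = 33.9494


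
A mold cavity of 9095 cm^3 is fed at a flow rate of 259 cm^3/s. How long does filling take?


Formula: t_fill = V_mold / Q_flow
t = 9095 cm^3 / 259 cm^3/s = 35.1158 s

35.1158 s


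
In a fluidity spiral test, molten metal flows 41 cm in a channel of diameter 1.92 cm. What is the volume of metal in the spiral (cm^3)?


Formula: V = pi * (d/2)^2 * L  (cylinder volume)
Radius = 1.92/2 = 0.96 cm
V = pi * 0.96^2 * 41 = 118.7070 cm^3


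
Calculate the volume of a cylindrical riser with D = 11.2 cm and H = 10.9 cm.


Formula: V = pi * (D/2)^2 * H  (cylinder volume)
Radius = D/2 = 11.2/2 = 5.6 cm
V = pi * 5.6^2 * 10.9 = 1073.8718 cm^3


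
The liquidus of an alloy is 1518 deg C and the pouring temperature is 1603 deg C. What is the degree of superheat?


Formula: Superheat = T_pour - T_melt
Superheat = 1603 - 1518 = 85 deg C

Final answer: 85 deg C


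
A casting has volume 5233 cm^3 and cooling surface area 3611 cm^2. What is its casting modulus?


Formula: Casting Modulus M = V / A
M = 5233 cm^3 / 3611 cm^2 = 1.4492 cm

Answer: 1.4492 cm


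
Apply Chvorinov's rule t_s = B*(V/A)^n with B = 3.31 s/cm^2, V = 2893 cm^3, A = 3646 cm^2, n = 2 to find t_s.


Formula: t_s = B * (V/A)^n  (Chvorinov's rule, n=2)
Modulus M = V/A = 2893/3646 = 0.793472 cm
M^2 = 0.793472^2 = 0.629598 cm^2
t_s = 3.31 * 0.629598 = 2.0840 s

Answer: 2.0840 s


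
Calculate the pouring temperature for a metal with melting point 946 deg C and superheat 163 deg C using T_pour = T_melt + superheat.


Formula: T_pour = T_melt + Superheat
T_pour = 946 + 163 = 1109 deg C

1109 deg C


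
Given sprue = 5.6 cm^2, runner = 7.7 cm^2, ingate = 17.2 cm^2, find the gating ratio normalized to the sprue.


Sprue:Runner:Ingate = 1 : 7.7/5.6 : 17.2/5.6 = 1:1.38:3.07


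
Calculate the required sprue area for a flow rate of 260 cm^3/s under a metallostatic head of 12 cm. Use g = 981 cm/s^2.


Formula: v = sqrt(2*g*h), A = Q/v
Velocity: v = sqrt(2 * 981 * 12) = sqrt(23544) = 153.4405 cm/s
Sprue area: A = Q / v = 260 / 153.4405 = 1.6945 cm^2

Final answer: 1.6945 cm^2


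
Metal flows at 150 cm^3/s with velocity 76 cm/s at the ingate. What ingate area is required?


Formula: A_ingate = Q / v  (continuity equation)
A = 150 cm^3/s / 76 cm/s = 1.9737 cm^2


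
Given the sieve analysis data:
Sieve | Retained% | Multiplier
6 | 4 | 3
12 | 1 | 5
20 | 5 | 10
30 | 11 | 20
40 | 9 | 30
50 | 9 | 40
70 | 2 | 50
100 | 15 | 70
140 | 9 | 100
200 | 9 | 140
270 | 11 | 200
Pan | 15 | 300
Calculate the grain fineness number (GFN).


Formula: GFN = sum(pct * multiplier) / sum(pct)
sum(pct * multiplier) = 10927
sum(pct) = 100
GFN = 10927 / 100 = 109.27

Final answer: 109.27


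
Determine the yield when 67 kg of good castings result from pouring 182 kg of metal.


Formula: Casting Yield = (W_good / W_total) * 100
Yield = (67 kg / 182 kg) * 100 = 36.8132%


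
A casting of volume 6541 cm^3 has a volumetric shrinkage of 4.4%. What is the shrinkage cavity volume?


Formula: V_shrink = V_casting * shrinkage_pct / 100
V_shrink = 6541 cm^3 * 4.4 / 100 = 287.8040 cm^3


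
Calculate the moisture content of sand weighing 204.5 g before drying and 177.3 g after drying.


Formula: MC = (W_wet - W_dry) / W_wet * 100
Water mass = 204.5 - 177.3 = 27.2 g
MC = 27.2 / 204.5 * 100 = 13.3007%

13.3007%


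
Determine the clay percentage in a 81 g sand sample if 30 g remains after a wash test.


Formula: Clay% = (W_total - W_washed) / W_total * 100
Clay mass = 81 - 30 = 51 g
Clay% = 51 / 81 * 100 = 62.9630%

Answer: 62.9630%


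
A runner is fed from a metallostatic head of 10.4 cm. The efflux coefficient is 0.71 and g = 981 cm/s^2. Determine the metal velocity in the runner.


Formula: v = Cd * sqrt(2 * g * h)  (Torricelli with discharge coefficient)
2*g*h = 2 * 981 * 10.4 = 20404.8 cm^2/s^2
sqrt(20404.8) = 142.84537 cm/s
v = 0.71 * 142.84537 = 101.4202 cm/s

Answer: 101.4202 cm/s


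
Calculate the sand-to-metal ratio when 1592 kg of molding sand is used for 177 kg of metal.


Formula: Sand-to-Metal Ratio = W_sand / W_metal
Ratio = 1592 kg / 177 kg = 8.9944

8.9944


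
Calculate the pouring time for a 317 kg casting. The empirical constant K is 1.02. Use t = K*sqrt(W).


Formula: t = K * sqrt(W)
sqrt(W) = sqrt(317) = 17.80449
t = 1.02 * 17.80449 = 18.1606 s


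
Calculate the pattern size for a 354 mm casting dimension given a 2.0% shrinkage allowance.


Formula: L_pattern = L_casting * (1 + shrinkage_rate/100)
Shrinkage factor = 1 + 2.0/100 = 1.02
L_pattern = 354 mm * 1.02 = 361.0800 mm

Final answer: 361.0800 mm


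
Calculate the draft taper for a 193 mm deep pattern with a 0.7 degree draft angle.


Formula: taper = depth * tan(draft_angle)
tan(0.7 deg) = 0.0122179
taper = 193 mm * 0.0122179 = 2.3581 mm

Final answer: 2.3581 mm


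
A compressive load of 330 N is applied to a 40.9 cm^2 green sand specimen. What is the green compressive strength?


Formula: Compressive Strength = Force / Area
Strength = 330 N / 40.9 cm^2 = 8.0685 N/cm^2

8.0685 N/cm^2


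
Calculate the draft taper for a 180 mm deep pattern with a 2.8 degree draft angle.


Formula: taper = depth * tan(draft_angle)
tan(2.8 deg) = 0.0489082
taper = 180 mm * 0.0489082 = 8.8035 mm

8.8035 mm


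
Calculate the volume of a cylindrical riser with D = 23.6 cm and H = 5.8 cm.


Formula: V = pi * (D/2)^2 * H  (cylinder volume)
Radius = D/2 = 23.6/2 = 11.8 cm
V = pi * 11.8^2 * 5.8 = 2537.1251 cm^3

2537.1251 cm^3


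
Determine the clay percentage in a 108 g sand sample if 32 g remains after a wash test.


Formula: Clay% = (W_total - W_washed) / W_total * 100
Clay mass = 108 - 32 = 76 g
Clay% = 76 / 108 * 100 = 70.3704%

Answer: 70.3704%


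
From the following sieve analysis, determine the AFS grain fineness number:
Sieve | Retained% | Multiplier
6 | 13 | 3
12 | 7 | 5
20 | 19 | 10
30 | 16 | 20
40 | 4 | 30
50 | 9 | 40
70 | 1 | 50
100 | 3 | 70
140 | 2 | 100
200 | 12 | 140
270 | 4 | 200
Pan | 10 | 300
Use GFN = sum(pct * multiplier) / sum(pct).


Formula: GFN = sum(pct * multiplier) / sum(pct)
sum(pct * multiplier) = 7004
sum(pct) = 100
GFN = 7004 / 100 = 70.04

70.04


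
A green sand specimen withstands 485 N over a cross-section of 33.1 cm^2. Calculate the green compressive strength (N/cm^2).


Formula: Compressive Strength = Force / Area
Strength = 485 N / 33.1 cm^2 = 14.6526 N/cm^2

Final answer: 14.6526 N/cm^2


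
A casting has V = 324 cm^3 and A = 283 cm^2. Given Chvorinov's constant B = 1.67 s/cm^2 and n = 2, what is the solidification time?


Formula: t_s = B * (V/A)^n  (Chvorinov's rule, n=2)
Modulus M = V/A = 324/283 = 1.144876 cm
M^2 = 1.144876^2 = 1.310741 cm^2
t_s = 1.67 * 1.310741 = 2.1889 s


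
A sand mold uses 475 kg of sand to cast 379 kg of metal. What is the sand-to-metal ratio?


Formula: Sand-to-Metal Ratio = W_sand / W_metal
Ratio = 475 kg / 379 kg = 1.2533


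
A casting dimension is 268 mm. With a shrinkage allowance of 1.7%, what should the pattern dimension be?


Formula: L_pattern = L_casting * (1 + shrinkage_rate/100)
Shrinkage factor = 1 + 1.7/100 = 1.017
L_pattern = 268 mm * 1.017 = 272.5560 mm

Final answer: 272.5560 mm


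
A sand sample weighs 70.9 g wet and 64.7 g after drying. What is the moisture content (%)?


Formula: MC = (W_wet - W_dry) / W_wet * 100
Water mass = 70.9 - 64.7 = 6.2 g
MC = 6.2 / 70.9 * 100 = 8.7447%

8.7447%


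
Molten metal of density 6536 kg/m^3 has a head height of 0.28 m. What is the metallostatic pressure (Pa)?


Formula: P = rho * g * h
rho * g = 6536 * 9.81 = 64118.16 N/m^3
P = 64118.16 * 0.28 = 17953.0848 Pa

Final answer: 17953.0848 Pa


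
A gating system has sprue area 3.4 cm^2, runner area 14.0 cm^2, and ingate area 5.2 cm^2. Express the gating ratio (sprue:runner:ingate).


Sprue:Runner:Ingate = 1 : 14.0/3.4 : 5.2/3.4 = 1:4.12:1.53

Answer: 1:4.12:1.53


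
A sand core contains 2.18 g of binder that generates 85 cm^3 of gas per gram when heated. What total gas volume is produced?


Formula: V_gas = W_binder * gas_evolution_rate
V = 2.18 g * 85 cm^3/g = 185.3000 cm^3

Final answer: 185.3000 cm^3


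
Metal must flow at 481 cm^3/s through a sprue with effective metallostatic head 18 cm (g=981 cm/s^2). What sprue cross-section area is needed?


Formula: v = sqrt(2*g*h), A = Q/v
Velocity: v = sqrt(2 * 981 * 18) = sqrt(35316) = 187.9255 cm/s
Sprue area: A = Q / v = 481 / 187.9255 = 2.5595 cm^2


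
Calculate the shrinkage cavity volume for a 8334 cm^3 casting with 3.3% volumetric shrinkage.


Formula: V_shrink = V_casting * shrinkage_pct / 100
V_shrink = 8334 cm^3 * 3.3 / 100 = 275.0220 cm^3

275.0220 cm^3


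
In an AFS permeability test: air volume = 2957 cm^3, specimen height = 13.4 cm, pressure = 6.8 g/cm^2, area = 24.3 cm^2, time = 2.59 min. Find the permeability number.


Formula: Permeability Number P = (V * H) / (p * A * t)
Numerator: V * H = 2957 * 13.4 = 39623.8
Denominator: p * A * t = 6.8 * 24.3 * 2.59 = 427.9716
P = 39623.8 / 427.9716 = 92.5851

Answer: 92.5851


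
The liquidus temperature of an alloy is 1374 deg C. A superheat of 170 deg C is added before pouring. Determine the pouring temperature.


Formula: T_pour = T_melt + Superheat
T_pour = 1374 + 170 = 1544 deg C

1544 deg C


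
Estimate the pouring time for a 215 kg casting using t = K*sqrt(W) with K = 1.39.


Formula: t = K * sqrt(W)
sqrt(W) = sqrt(215) = 14.66288
t = 1.39 * 14.66288 = 20.3814 s

20.3814 s


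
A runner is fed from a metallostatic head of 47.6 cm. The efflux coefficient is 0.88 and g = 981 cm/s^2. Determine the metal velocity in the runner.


Formula: v = Cd * sqrt(2 * g * h)  (Torricelli with discharge coefficient)
2*g*h = 2 * 981 * 47.6 = 93391.2 cm^2/s^2
sqrt(93391.2) = 305.59974 cm/s
v = 0.88 * 305.59974 = 268.9278 cm/s

Final answer: 268.9278 cm/s


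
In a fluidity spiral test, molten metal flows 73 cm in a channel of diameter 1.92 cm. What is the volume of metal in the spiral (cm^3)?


Formula: V = pi * (d/2)^2 * L  (cylinder volume)
Radius = 1.92/2 = 0.96 cm
V = pi * 0.96^2 * 73 = 211.3563 cm^3

Final answer: 211.3563 cm^3


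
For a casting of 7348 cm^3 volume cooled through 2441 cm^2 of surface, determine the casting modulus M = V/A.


Formula: Casting Modulus M = V / A
M = 7348 cm^3 / 2441 cm^2 = 3.0102 cm

3.0102 cm


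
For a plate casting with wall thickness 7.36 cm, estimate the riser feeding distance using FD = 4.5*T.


Formula: FD = 4.5 * T  (riser feeding-distance rule)
FD = 4.5 * 7.36 cm = 33.1200 cm

Answer: 33.1200 cm


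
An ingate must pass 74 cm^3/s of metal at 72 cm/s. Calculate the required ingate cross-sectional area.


Formula: A_ingate = Q / v  (continuity equation)
A = 74 cm^3/s / 72 cm/s = 1.0278 cm^2


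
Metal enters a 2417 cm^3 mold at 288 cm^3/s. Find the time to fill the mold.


Formula: t_fill = V_mold / Q_flow
t = 2417 cm^3 / 288 cm^3/s = 8.3924 s


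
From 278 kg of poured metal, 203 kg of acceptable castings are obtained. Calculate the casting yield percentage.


Formula: Casting Yield = (W_good / W_total) * 100
Yield = (203 kg / 278 kg) * 100 = 73.0216%

73.0216%


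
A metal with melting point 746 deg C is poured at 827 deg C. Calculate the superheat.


Formula: Superheat = T_pour - T_melt
Superheat = 827 - 746 = 81 deg C

Final answer: 81 deg C


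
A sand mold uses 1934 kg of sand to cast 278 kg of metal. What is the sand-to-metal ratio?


Formula: Sand-to-Metal Ratio = W_sand / W_metal
Ratio = 1934 kg / 278 kg = 6.9568


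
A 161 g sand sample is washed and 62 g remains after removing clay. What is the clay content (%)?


Formula: Clay% = (W_total - W_washed) / W_total * 100
Clay mass = 161 - 62 = 99 g
Clay% = 99 / 161 * 100 = 61.4907%

Final answer: 61.4907%


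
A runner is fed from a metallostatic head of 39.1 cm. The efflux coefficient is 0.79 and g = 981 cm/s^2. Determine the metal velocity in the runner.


Formula: v = Cd * sqrt(2 * g * h)  (Torricelli with discharge coefficient)
2*g*h = 2 * 981 * 39.1 = 76714.2 cm^2/s^2
sqrt(76714.2) = 276.97328 cm/s
v = 0.79 * 276.97328 = 218.8089 cm/s

218.8089 cm/s


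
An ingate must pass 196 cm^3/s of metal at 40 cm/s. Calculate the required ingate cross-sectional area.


Formula: A_ingate = Q / v  (continuity equation)
A = 196 cm^3/s / 40 cm/s = 4.9000 cm^2


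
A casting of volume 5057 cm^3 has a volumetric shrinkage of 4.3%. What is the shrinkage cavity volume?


Formula: V_shrink = V_casting * shrinkage_pct / 100
V_shrink = 5057 cm^3 * 4.3 / 100 = 217.4510 cm^3

217.4510 cm^3


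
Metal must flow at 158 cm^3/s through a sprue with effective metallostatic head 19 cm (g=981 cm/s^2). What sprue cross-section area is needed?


Formula: v = sqrt(2*g*h), A = Q/v
Velocity: v = sqrt(2 * 981 * 19) = sqrt(37278) = 193.0751 cm/s
Sprue area: A = Q / v = 158 / 193.0751 = 0.8183 cm^2


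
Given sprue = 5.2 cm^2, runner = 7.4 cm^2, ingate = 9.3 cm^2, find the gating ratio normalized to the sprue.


Sprue:Runner:Ingate = 1 : 7.4/5.2 : 9.3/5.2 = 1:1.42:1.79

Final answer: 1:1.42:1.79


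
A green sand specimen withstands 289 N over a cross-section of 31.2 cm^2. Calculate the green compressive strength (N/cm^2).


Formula: Compressive Strength = Force / Area
Strength = 289 N / 31.2 cm^2 = 9.2628 N/cm^2

Final answer: 9.2628 N/cm^2


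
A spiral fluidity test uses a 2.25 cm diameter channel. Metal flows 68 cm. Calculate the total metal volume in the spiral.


Formula: V = pi * (d/2)^2 * L  (cylinder volume)
Radius = 2.25/2 = 1.125 cm
V = pi * 1.125^2 * 68 = 270.3733 cm^3

Answer: 270.3733 cm^3


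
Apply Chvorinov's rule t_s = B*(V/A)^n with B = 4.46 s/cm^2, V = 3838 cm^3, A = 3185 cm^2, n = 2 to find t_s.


Formula: t_s = B * (V/A)^n  (Chvorinov's rule, n=2)
Modulus M = V/A = 3838/3185 = 1.205024 cm
M^2 = 1.205024^2 = 1.452083 cm^2
t_s = 4.46 * 1.452083 = 6.4763 s

Final answer: 6.4763 s


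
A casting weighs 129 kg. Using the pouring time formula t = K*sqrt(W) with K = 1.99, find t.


Formula: t = K * sqrt(W)
sqrt(W) = sqrt(129) = 11.35782
t = 1.99 * 11.35782 = 22.6021 s


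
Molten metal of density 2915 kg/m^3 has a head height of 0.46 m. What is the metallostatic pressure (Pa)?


Formula: P = rho * g * h
rho * g = 2915 * 9.81 = 28596.15 N/m^3
P = 28596.15 * 0.46 = 13154.2290 Pa
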